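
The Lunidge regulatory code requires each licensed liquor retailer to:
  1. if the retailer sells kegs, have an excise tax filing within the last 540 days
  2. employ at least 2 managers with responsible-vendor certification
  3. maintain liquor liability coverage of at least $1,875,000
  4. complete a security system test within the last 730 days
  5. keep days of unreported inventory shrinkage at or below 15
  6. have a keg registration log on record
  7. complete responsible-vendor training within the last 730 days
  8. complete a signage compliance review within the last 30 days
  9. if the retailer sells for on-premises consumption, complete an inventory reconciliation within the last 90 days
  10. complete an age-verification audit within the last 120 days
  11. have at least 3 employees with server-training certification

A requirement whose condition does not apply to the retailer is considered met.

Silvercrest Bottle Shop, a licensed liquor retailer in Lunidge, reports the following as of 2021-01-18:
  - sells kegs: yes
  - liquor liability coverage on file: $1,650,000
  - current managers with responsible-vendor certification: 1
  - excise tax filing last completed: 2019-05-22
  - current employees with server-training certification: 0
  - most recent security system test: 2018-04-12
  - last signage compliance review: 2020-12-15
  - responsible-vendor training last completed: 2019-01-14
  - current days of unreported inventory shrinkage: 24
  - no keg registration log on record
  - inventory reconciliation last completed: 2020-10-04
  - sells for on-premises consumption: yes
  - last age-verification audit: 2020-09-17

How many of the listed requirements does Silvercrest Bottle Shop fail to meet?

1. condition 'sells kegs' holds; excise tax filing 607 days ago vs limit 540 → not met
2. managers with responsible-vendor certification 1 < 2 → not met
3. liquor liability coverage $1,650,000 < $1,875,000 → not met
4. security system test 1012 days ago vs limit 730 → not met
5. days of unreported inventory shrinkage 24 > 15 → not met
6. keg registration log absent → not met
7. responsible-vendor training 735 days ago vs limit 730 → not met
8. signage compliance review 34 days ago vs limit 30 → not met
9. condition 'sells for on-premises consumption' holds; inventory reconciliation 106 days ago vs limit 90 → not met
10. age-verification audit 123 days ago vs limit 120 → not met
11. employees with server-training certification 0 < 3 → not met
Not met: 11 of 11

11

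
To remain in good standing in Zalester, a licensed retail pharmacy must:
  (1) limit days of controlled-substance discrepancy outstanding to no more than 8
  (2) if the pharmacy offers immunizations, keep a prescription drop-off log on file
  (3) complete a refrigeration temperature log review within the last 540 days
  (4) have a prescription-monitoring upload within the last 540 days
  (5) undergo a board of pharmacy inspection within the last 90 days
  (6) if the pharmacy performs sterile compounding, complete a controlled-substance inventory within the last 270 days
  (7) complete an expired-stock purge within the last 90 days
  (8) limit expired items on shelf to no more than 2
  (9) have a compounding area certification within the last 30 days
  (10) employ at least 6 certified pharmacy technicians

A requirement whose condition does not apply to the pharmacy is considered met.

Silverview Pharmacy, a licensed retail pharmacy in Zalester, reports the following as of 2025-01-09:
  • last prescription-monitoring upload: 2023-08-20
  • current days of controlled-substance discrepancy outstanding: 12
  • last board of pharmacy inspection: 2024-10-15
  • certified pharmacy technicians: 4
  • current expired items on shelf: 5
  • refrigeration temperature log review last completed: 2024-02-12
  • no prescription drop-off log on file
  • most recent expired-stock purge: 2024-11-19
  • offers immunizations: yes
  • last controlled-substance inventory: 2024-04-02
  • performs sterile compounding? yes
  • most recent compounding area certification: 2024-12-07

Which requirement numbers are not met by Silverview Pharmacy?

1. days of controlled-substance discrepancy outstanding 12 > 8 → not met
2. condition 'offers immunizations' holds; prescription drop-off log absent → not met
3. refrigeration temperature log review 332 days ago vs limit 540 → met
4. prescription-monitoring upload 508 days ago vs limit 540 → met
5. board of pharmacy inspection 86 days ago vs limit 90 → met
6. condition 'performs sterile compounding' holds; controlled-substance inventory 282 days ago vs limit 270 → not met
7. expired-stock purge 51 days ago vs limit 90 → met
8. expired items on shelf 5 > 2 → not met
9. compounding area certification 33 days ago vs limit 30 → not met
10. certified pharmacy technicians 4 < 6 → not met
Not met: 1, 2, 6, 8, 9, 10

1, 2, 6, 8, 9, 10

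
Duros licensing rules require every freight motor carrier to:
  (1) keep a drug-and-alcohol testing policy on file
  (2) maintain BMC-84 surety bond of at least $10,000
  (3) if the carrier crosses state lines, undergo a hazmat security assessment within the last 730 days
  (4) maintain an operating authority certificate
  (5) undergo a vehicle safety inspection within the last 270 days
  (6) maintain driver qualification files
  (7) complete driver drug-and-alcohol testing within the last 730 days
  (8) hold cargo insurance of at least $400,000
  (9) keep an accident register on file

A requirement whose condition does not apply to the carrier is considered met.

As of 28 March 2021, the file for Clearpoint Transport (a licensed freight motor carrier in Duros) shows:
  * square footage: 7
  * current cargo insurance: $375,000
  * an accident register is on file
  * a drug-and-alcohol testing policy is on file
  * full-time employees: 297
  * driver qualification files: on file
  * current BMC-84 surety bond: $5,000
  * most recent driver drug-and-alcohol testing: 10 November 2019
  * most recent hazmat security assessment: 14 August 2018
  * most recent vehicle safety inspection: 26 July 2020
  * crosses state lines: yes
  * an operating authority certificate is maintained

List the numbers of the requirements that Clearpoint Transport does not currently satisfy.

2, 3, 8

1. drug-and-alcohol testing policy present → met
2. BMC-84 surety bond $5,000 < $10,000 → not met
3. condition 'crosses state lines' holds; hazmat security assessment 957 days ago vs limit 730 → not met
4. operating authority certificate present → met
5. vehicle safety inspection 245 days ago vs limit 270 → met
6. driver qualification files present → met
7. driver drug-and-alcohol testing 504 days ago vs limit 730 → met
8. cargo insurance $375,000 < $400,000 → not met
9. accident register present → met
Not met: 2, 3, 8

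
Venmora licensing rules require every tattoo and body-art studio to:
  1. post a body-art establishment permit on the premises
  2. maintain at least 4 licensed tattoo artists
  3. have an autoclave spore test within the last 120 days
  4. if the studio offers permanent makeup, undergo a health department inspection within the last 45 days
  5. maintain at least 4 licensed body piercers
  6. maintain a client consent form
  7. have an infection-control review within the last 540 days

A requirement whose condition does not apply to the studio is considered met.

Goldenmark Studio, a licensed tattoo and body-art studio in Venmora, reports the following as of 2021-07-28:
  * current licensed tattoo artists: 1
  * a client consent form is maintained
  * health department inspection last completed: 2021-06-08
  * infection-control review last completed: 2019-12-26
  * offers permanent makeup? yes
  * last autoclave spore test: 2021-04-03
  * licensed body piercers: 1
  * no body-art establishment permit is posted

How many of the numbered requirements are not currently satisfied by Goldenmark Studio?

5

1. body-art establishment permit absent → not met
2. licensed tattoo artists 1 < 4 → not met
3. autoclave spore test 116 days ago vs limit 120 → met
4. condition 'offers permanent makeup' holds; health department inspection 50 days ago vs limit 45 → not met
5. licensed body piercers 1 < 4 → not met
6. client consent form present → met
7. infection-control review 580 days ago vs limit 540 → not met
Not met: 5 of 7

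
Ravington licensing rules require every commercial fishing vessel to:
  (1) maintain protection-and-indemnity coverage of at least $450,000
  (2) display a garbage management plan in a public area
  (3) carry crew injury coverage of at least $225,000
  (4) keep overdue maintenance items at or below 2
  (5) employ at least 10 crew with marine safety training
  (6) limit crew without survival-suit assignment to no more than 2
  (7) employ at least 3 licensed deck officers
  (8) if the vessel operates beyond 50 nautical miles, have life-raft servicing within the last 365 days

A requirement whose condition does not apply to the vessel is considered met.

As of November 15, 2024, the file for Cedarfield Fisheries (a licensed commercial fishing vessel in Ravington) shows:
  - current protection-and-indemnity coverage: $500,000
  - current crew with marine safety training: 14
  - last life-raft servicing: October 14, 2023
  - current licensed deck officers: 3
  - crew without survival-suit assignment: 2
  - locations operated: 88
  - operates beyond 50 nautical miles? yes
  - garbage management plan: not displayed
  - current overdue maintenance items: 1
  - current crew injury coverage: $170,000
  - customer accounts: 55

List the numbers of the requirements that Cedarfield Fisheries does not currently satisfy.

1. protection-and-indemnity coverage $500,000 ≥ $450,000 → met
2. garbage management plan absent → not met
3. crew injury coverage $170,000 < $225,000 → not met
4. overdue maintenance items 1 ≤ 2 → met
5. crew with marine safety training 14 ≥ 10 → met
6. crew without survival-suit assignment 2 ≤ 2 → met
7. licensed deck officers 3 ≥ 3 → met
8. condition 'operates beyond 50 nautical miles' holds; life-raft servicing 398 days ago vs limit 365 → not met
Not met: 2, 3, 8

2, 3, 8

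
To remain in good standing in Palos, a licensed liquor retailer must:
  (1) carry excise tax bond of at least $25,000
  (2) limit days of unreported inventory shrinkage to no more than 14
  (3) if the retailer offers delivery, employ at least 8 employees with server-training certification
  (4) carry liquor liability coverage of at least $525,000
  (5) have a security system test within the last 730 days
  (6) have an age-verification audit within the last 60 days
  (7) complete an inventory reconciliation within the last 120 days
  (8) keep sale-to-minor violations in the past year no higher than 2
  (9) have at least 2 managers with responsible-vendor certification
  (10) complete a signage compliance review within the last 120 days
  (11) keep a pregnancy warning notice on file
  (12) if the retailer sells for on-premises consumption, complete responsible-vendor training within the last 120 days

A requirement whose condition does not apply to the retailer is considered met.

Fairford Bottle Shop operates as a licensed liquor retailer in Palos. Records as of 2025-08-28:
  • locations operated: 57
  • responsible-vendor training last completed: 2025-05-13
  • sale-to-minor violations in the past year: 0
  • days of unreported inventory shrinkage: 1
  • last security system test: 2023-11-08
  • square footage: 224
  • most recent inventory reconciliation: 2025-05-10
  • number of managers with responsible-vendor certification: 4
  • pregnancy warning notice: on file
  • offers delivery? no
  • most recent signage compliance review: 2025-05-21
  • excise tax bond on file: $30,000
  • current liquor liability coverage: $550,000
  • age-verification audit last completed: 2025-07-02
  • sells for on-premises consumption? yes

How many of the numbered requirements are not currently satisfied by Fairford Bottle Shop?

0

1. excise tax bond $30,000 ≥ $25,000 → met
2. days of unreported inventory shrinkage 1 ≤ 14 → met
3. condition 'offers delivery' does not hold → requirement n/a → met
4. liquor liability coverage $550,000 ≥ $525,000 → met
5. security system test 659 days ago vs limit 730 → met
6. age-verification audit 57 days ago vs limit 60 → met
7. inventory reconciliation 110 days ago vs limit 120 → met
8. sale-to-minor violations in the past year 0 ≤ 2 → met
9. managers with responsible-vendor certification 4 ≥ 2 → met
10. signage compliance review 99 days ago vs limit 120 → met
11. pregnancy warning notice present → met
12. condition 'sells for on-premises consumption' holds; responsible-vendor training 107 days ago vs limit 120 → met
Not met: 0 of 12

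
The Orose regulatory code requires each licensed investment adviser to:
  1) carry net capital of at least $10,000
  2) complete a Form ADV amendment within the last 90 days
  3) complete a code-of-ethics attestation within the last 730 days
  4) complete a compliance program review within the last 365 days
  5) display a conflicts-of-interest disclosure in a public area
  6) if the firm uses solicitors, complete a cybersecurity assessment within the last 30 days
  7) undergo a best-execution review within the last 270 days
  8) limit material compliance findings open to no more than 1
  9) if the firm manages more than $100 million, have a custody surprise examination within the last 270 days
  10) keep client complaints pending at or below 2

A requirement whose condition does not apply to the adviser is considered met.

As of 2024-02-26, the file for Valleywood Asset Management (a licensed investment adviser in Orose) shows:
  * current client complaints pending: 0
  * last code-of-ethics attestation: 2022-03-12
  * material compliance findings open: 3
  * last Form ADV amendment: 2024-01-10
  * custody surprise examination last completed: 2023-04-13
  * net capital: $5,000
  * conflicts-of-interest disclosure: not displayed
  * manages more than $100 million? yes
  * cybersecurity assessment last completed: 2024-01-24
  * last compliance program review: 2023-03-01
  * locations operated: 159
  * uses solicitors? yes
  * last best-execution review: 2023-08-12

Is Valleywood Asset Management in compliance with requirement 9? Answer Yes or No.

No

9. condition 'manages more than $100 million' holds; custody surprise examination 319 days ago vs limit 270 → not met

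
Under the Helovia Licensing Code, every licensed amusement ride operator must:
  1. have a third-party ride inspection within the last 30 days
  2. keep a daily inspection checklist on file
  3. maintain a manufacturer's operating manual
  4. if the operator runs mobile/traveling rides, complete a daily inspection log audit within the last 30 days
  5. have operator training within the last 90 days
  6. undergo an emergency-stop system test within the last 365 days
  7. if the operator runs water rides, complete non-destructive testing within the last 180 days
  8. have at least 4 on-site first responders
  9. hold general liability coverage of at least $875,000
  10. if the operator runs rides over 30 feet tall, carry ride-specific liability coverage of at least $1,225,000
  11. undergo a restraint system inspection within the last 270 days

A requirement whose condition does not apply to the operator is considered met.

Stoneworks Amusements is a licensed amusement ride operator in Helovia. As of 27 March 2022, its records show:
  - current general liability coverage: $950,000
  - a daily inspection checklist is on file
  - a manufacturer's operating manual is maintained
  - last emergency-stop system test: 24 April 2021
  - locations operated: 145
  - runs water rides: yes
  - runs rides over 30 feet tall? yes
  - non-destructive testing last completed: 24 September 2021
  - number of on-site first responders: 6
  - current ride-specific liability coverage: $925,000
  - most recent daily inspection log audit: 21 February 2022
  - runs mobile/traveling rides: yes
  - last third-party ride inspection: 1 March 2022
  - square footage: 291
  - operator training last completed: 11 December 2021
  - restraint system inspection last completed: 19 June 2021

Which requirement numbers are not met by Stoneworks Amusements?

1. third-party ride inspection 26 days ago vs limit 30 → met
2. daily inspection checklist present → met
3. manufacturer's operating manual present → met
4. condition 'runs mobile/traveling rides' holds; daily inspection log audit 34 days ago vs limit 30 → not met
5. operator training 106 days ago vs limit 90 → not met
6. emergency-stop system test 337 days ago vs limit 365 → met
7. condition 'runs water rides' holds; non-destructive testing 184 days ago vs limit 180 → not met
8. on-site first responders 6 ≥ 4 → met
9. general liability coverage $950,000 ≥ $875,000 → met
10. condition 'runs rides over 30 feet tall' holds; ride-specific liability coverage $925,000 < $1,225,000 → not met
11. restraint system inspection 281 days ago vs limit 270 → not met
Not met: 4, 5, 7, 10, 11

4, 5, 7, 10, 11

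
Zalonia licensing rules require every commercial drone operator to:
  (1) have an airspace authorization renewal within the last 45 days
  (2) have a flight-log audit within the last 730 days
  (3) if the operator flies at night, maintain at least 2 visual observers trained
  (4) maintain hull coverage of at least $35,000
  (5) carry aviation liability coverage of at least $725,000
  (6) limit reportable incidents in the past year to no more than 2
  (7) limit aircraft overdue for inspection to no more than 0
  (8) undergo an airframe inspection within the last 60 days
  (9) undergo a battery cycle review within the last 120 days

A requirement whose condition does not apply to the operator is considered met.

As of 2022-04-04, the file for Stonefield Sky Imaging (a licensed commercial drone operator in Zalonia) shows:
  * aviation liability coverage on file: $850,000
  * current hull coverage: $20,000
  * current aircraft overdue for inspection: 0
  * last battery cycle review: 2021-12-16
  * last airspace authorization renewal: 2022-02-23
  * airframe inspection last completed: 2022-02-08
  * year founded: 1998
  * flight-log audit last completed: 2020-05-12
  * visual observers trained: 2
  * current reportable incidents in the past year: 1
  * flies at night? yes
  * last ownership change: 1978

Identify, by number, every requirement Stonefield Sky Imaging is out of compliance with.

1. airspace authorization renewal 40 days ago vs limit 45 → met
2. flight-log audit 692 days ago vs limit 730 → met
3. condition 'flies at night' holds; visual observers trained 2 ≥ 2 → met
4. hull coverage $20,000 < $35,000 → not met
5. aviation liability coverage $850,000 ≥ $725,000 → met
6. reportable incidents in the past year 1 ≤ 2 → met
7. aircraft overdue for inspection 0 ≤ 0 → met
8. airframe inspection 55 days ago vs limit 60 → met
9. battery cycle review 109 days ago vs limit 120 → met
Not met: 4

4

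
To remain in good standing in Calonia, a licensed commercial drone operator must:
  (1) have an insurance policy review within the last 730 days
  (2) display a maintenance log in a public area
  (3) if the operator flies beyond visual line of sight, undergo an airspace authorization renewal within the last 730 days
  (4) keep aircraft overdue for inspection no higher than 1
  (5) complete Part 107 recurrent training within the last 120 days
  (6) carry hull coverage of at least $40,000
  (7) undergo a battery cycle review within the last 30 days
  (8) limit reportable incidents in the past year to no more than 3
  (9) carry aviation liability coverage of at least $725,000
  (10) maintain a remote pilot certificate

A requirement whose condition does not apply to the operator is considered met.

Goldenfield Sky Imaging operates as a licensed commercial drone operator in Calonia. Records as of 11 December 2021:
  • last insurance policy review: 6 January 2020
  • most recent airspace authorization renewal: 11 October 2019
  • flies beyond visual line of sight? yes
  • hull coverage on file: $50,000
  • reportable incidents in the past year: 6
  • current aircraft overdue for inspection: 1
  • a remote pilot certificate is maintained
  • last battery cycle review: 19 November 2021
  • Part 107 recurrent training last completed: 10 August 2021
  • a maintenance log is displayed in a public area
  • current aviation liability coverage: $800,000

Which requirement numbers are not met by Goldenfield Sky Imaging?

1. insurance policy review 705 days ago vs limit 730 → met
2. maintenance log present → met
3. condition 'flies beyond visual line of sight' holds; airspace authorization renewal 792 days ago vs limit 730 → not met
4. aircraft overdue for inspection 1 ≤ 1 → met
5. Part 107 recurrent training 123 days ago vs limit 120 → not met
6. hull coverage $50,000 ≥ $40,000 → met
7. battery cycle review 22 days ago vs limit 30 → met
8. reportable incidents in the past year 6 > 3 → not met
9. aviation liability coverage $800,000 ≥ $725,000 → met
10. remote pilot certificate present → met
Not met: 3, 5, 8

3, 5, 8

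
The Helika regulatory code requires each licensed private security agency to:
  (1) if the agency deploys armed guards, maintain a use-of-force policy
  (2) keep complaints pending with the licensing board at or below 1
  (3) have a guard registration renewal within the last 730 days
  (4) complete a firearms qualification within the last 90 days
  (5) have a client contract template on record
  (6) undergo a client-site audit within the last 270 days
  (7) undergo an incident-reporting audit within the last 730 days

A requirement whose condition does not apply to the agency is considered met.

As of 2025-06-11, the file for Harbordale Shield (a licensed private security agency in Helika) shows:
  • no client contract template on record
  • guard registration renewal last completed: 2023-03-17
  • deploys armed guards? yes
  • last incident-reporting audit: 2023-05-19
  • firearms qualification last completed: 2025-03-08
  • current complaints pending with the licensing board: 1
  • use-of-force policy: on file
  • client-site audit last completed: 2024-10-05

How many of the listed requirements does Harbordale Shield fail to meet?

1. condition 'deploys armed guards' holds; use-of-force policy present → met
2. complaints pending with the licensing board 1 ≤ 1 → met
3. guard registration renewal 817 days ago vs limit 730 → not met
4. firearms qualification 95 days ago vs limit 90 → not met
5. client contract template absent → not met
6. client-site audit 249 days ago vs limit 270 → met
7. incident-reporting audit 754 days ago vs limit 730 → not met
Not met: 4 of 7

4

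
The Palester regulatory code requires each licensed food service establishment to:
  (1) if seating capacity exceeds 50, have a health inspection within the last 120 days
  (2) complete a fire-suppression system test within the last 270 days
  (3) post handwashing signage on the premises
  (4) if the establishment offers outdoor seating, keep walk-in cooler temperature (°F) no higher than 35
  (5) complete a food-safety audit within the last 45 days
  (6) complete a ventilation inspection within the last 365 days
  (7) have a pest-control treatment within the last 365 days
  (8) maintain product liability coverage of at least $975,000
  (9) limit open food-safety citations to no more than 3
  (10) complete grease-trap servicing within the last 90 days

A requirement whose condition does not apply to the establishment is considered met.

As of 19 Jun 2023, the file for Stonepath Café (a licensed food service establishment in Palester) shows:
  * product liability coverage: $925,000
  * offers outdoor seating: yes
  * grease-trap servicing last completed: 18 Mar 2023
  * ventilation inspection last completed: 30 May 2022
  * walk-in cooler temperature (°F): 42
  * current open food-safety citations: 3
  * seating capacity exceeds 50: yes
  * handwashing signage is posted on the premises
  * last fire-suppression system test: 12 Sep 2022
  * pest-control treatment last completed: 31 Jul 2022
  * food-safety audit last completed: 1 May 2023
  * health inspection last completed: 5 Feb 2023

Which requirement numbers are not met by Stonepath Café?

1, 2, 4, 5, 6, 8, 10

1. condition 'seating capacity exceeds 50' holds; health inspection 134 days ago vs limit 120 → not met
2. fire-suppression system test 280 days ago vs limit 270 → not met
3. handwashing signage present → met
4. condition 'offers outdoor seating' holds; walk-in cooler temperature (°F) 42 > 35 → not met
5. food-safety audit 49 days ago vs limit 45 → not met
6. ventilation inspection 385 days ago vs limit 365 → not met
7. pest-control treatment 323 days ago vs limit 365 → met
8. product liability coverage $925,000 < $975,000 → not met
9. open food-safety citations 3 ≤ 3 → met
10. grease-trap servicing 93 days ago vs limit 90 → not met
Not met: 1, 2, 4, 5, 6, 8, 10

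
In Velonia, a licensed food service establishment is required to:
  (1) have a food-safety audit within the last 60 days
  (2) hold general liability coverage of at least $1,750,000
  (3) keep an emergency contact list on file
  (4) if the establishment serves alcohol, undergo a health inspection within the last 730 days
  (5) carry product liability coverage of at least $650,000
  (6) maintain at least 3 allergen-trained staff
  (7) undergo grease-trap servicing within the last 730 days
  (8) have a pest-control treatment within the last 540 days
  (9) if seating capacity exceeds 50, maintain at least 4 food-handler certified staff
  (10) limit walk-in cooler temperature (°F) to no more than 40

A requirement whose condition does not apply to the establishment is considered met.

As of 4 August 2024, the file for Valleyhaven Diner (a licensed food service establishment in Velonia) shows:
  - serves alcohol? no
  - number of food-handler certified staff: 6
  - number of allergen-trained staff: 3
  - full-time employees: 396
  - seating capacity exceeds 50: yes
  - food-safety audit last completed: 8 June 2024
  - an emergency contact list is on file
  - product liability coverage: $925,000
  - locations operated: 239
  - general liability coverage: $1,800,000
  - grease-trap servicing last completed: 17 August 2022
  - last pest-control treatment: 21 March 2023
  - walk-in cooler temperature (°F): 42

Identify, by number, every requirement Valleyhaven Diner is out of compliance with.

1. food-safety audit 57 days ago vs limit 60 → met
2. general liability coverage $1,800,000 ≥ $1,750,000 → met
3. emergency contact list present → met
4. condition 'serves alcohol' does not hold → requirement n/a → met
5. product liability coverage $925,000 ≥ $650,000 → met
6. allergen-trained staff 3 ≥ 3 → met
7. grease-trap servicing 718 days ago vs limit 730 → met
8. pest-control treatment 502 days ago vs limit 540 → met
9. condition 'seating capacity exceeds 50' holds; food-handler certified staff 6 ≥ 4 → met
10. walk-in cooler temperature (°F) 42 > 40 → not met
Not met: 10

10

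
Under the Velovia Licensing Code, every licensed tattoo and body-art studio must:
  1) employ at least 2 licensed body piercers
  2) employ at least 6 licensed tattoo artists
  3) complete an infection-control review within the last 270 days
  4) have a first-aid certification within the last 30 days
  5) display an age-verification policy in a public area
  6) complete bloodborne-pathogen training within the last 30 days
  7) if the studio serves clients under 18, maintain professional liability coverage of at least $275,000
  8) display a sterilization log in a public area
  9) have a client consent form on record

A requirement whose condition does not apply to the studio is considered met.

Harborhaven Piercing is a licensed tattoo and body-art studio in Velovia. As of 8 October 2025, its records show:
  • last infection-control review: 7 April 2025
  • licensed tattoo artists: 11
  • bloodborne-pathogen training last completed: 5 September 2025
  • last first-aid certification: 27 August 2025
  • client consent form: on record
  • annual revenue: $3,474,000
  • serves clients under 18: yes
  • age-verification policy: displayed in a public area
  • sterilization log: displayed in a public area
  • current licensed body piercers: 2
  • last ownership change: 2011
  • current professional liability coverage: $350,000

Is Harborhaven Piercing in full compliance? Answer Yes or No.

1. licensed body piercers 2 ≥ 2 → met
2. licensed tattoo artists 11 ≥ 6 → met
3. infection-control review 184 days ago vs limit 270 → met
4. first-aid certification 42 days ago vs limit 30 → not met
5. age-verification policy present → met
6. bloodborne-pathogen training 33 days ago vs limit 30 → not met
7. condition 'serves clients under 18' holds; professional liability coverage $350,000 ≥ $275,000 → met
8. sterilization log present → met
9. client consent form present → met
Not met: 4, 6

No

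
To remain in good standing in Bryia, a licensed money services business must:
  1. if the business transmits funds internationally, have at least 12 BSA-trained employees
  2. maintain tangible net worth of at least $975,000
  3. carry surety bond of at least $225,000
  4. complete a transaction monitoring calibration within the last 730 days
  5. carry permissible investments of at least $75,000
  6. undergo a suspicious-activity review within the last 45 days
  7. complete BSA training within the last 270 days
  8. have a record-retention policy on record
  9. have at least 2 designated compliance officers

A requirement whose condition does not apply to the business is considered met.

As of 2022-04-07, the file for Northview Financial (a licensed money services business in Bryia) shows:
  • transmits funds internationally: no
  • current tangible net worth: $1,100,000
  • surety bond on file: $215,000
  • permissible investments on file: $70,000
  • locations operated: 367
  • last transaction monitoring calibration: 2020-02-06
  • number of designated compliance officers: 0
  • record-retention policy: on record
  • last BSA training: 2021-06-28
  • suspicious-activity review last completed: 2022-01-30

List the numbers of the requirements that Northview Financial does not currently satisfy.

1. condition 'transmits funds internationally' does not hold → requirement n/a → met
2. tangible net worth $1,100,000 ≥ $975,000 → met
3. surety bond $215,000 < $225,000 → not met
4. transaction monitoring calibration 791 days ago vs limit 730 → not met
5. permissible investments $70,000 < $75,000 → not met
6. suspicious-activity review 67 days ago vs limit 45 → not met
7. BSA training 283 days ago vs limit 270 → not met
8. record-retention policy present → met
9. designated compliance officers 0 < 2 → not met
Not met: 3, 4, 5, 6, 7, 9

3, 4, 5, 6, 7, 9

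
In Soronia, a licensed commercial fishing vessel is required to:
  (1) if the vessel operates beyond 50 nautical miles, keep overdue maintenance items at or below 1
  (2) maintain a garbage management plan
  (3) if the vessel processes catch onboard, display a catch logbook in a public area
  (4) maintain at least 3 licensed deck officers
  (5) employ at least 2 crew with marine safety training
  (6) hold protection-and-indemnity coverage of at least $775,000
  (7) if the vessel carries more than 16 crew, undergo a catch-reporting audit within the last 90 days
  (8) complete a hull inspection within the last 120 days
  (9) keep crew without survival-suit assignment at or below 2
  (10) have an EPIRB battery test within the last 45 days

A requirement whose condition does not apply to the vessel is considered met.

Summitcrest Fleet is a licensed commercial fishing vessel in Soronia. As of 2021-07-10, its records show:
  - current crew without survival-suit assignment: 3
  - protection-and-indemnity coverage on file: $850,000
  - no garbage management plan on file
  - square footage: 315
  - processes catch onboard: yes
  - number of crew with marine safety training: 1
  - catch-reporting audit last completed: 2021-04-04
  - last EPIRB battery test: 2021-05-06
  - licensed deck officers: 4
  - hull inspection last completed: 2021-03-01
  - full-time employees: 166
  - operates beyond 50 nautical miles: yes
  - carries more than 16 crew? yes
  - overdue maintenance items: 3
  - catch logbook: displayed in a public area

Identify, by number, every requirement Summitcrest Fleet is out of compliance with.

1, 2, 5, 7, 8, 9, 10

1. condition 'operates beyond 50 nautical miles' holds; overdue maintenance items 3 > 1 → not met
2. garbage management plan absent → not met
3. condition 'processes catch onboard' holds; catch logbook present → met
4. licensed deck officers 4 ≥ 3 → met
5. crew with marine safety training 1 < 2 → not met
6. protection-and-indemnity coverage $850,000 ≥ $775,000 → met
7. condition 'carries more than 16 crew' holds; catch-reporting audit 97 days ago vs limit 90 → not met
8. hull inspection 131 days ago vs limit 120 → not met
9. crew without survival-suit assignment 3 > 2 → not met
10. EPIRB battery test 65 days ago vs limit 45 → not met
Not met: 1, 2, 5, 7, 8, 9, 10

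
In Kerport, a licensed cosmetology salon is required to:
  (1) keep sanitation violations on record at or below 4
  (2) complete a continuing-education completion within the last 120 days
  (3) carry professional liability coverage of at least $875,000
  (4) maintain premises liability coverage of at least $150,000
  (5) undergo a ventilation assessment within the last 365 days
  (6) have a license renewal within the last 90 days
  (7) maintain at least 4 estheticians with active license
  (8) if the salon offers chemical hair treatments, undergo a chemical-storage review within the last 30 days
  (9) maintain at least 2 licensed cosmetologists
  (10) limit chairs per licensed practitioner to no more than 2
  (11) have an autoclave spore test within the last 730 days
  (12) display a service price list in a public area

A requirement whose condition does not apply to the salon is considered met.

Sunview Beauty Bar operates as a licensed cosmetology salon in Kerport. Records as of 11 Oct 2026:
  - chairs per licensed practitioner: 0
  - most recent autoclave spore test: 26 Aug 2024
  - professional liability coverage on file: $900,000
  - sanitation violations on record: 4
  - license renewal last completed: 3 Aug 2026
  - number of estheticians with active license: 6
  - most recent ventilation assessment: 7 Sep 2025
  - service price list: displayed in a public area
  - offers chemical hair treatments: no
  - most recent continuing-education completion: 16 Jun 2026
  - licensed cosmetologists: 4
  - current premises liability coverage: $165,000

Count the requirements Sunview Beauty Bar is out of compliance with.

2

1. sanitation violations on record 4 ≤ 4 → met
2. continuing-education completion 117 days ago vs limit 120 → met
3. professional liability coverage $900,000 ≥ $875,000 → met
4. premises liability coverage $165,000 ≥ $150,000 → met
5. ventilation assessment 399 days ago vs limit 365 → not met
6. license renewal 69 days ago vs limit 90 → met
7. estheticians with active license 6 ≥ 4 → met
8. condition 'offers chemical hair treatments' does not hold → requirement n/a → met
9. licensed cosmetologists 4 ≥ 2 → met
10. chairs per licensed practitioner 0 ≤ 2 → met
11. autoclave spore test 776 days ago vs limit 730 → not met
12. service price list present → met
Not met: 2 of 12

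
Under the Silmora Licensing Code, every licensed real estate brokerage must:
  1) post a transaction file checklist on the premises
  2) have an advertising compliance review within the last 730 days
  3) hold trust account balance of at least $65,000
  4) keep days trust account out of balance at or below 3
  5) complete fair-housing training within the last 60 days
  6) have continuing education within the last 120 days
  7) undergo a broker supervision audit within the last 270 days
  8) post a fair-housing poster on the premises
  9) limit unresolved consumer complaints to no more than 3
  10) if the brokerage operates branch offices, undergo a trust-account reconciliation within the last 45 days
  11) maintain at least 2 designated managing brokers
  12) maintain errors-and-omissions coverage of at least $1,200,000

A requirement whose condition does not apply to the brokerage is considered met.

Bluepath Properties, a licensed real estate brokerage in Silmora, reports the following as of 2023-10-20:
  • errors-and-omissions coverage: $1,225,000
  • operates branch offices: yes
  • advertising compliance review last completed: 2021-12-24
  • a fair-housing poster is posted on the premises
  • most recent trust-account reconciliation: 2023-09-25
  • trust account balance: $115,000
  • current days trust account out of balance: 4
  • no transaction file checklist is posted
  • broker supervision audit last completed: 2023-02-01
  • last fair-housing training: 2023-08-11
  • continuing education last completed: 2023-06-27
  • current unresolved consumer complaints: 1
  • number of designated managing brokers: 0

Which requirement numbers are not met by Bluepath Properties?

1, 4, 5, 11

1. transaction file checklist absent → not met
2. advertising compliance review 665 days ago vs limit 730 → met
3. trust account balance $115,000 ≥ $65,000 → met
4. days trust account out of balance 4 > 3 → not met
5. fair-housing training 70 days ago vs limit 60 → not met
6. continuing education 115 days ago vs limit 120 → met
7. broker supervision audit 261 days ago vs limit 270 → met
8. fair-housing poster present → met
9. unresolved consumer complaints 1 ≤ 3 → met
10. condition 'operates branch offices' holds; trust-account reconciliation 25 days ago vs limit 45 → met
11. designated managing brokers 0 < 2 → not met
12. errors-and-omissions coverage $1,225,000 ≥ $1,200,000 → met
Not met: 1, 4, 5, 11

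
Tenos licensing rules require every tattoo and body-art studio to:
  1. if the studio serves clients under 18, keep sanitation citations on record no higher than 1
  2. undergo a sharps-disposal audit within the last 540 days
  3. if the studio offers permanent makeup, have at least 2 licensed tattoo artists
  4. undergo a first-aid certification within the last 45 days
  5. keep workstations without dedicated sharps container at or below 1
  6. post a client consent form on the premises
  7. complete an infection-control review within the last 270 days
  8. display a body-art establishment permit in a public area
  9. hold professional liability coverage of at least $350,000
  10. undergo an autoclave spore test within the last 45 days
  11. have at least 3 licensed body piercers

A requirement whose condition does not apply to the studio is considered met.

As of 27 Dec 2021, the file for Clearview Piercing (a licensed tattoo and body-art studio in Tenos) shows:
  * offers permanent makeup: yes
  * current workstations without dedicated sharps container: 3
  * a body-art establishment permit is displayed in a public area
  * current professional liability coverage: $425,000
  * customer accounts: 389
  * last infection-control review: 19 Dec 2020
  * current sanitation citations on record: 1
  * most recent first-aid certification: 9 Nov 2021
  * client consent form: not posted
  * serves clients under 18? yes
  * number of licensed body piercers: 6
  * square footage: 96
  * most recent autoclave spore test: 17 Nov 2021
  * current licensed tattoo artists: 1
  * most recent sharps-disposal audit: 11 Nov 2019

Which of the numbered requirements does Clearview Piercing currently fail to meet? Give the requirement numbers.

1. condition 'serves clients under 18' holds; sanitation citations on record 1 ≤ 1 → met
2. sharps-disposal audit 777 days ago vs limit 540 → not met
3. condition 'offers permanent makeup' holds; licensed tattoo artists 1 < 2 → not met
4. first-aid certification 48 days ago vs limit 45 → not met
5. workstations without dedicated sharps container 3 > 1 → not met
6. client consent form absent → not met
7. infection-control review 373 days ago vs limit 270 → not met
8. body-art establishment permit present → met
9. professional liability coverage $425,000 ≥ $350,000 → met
10. autoclave spore test 40 days ago vs limit 45 → met
11. licensed body piercers 6 ≥ 3 → met
Not met: 2, 3, 4, 5, 6, 7

2, 3, 4, 5, 6, 7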